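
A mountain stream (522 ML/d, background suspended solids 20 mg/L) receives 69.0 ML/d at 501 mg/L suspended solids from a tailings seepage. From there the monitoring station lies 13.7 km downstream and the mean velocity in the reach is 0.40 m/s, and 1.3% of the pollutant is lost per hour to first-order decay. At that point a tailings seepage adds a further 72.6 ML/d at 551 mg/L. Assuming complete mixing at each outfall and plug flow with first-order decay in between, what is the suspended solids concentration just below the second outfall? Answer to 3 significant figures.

After mixing, C = (522.0·20.00 + 69.00·501.0) / 591.0 = 45010/591.0 = 76.16 mg/L; combined flow 591.0 ML/d.
Travel time t = 13.7·1000 / 0.40 = 34250 s = 9.514 h.
1.3%/h lost → k = −ln(1 − 0.013) = 0.01309 h⁻¹.
Applying C = C₀e^(−kt): 76.16 × 0.8829 = 67.24 mg/L.
At the second outfall, C = (591.0·67.24 + 72.60·551.0) / (591.0 + 72.60) = 120.2 mg/L.

120 mg/L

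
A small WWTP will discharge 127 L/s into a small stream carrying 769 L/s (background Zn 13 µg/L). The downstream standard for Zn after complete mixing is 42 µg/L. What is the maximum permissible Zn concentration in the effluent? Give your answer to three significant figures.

At the limit, (Qr·Cr + Qe·Cₑ)/(Qr + Qe) = 42:
Cₑ = (896.0·42 − 769.0·13.00) / 127.0 = 217.6 µg/L.

218 µg/L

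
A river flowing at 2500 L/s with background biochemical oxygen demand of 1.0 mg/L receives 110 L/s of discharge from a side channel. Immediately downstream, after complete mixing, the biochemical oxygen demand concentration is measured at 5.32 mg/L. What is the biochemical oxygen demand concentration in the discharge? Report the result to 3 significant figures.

104 mg/L

Mass balance: 2500·1.000 + 110.0·Cₑ = 2610·5.320
→ Cₑ = (2610·5.320 − 2500·1.000) / 110.0 = 103.5 mg/L.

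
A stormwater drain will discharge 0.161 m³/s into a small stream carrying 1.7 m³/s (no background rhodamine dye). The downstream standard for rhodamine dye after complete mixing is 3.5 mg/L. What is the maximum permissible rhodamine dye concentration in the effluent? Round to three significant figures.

40.5 mg/L

At the limit, (Qr·Cr + Qe·Cₑ)/(Qr + Qe) = 3.5:
Cₑ = (1.861·3.5 − 1.700·0) / 0.1610 = 40.46 mg/L.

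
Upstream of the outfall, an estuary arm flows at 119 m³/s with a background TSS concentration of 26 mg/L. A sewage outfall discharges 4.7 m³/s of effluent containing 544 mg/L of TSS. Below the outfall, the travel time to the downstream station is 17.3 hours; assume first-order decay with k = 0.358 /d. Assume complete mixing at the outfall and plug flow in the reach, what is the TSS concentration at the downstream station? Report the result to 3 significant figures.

35.3 mg/L

After mixing, C = (119.0·26.00 + 4.700·544.0) / 123.7 = 5651/123.7 = 45.68 mg/L.
Applying C = C₀e^(−kt): 45.68 × 0.7726 = 35.29 mg/L.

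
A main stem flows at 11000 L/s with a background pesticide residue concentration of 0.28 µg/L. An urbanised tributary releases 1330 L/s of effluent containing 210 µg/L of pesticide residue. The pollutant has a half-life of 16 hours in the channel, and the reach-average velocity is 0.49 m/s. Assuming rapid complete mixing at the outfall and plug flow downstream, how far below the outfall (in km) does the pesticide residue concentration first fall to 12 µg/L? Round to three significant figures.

26.3 km

Conservation of mass: C = (11000·0.2800 + 1330·210.0) / 12330 = 282400/12330 = 22.90 µg/L.
Half-life 16 h → k = ln 2 / 16 = 0.04332 h⁻¹ = 1.040 d⁻¹.
Set 22.90·exp(−k·t) = 12 → t = ln(22.90/12)/k = 53710 s = 14.92 h.
Distance = v·t = 0.49·53710 = 26320 m = 26.32 km.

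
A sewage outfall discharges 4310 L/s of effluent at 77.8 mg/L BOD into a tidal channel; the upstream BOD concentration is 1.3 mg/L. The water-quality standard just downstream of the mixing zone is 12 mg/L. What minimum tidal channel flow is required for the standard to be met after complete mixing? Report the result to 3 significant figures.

Set C_mix = 12: (Q·1.300 + 4310·77.80) / (Q + 4310) = 12
→ Q = 4310·(77.80 − 12)/(12 − 1.300) = 26500 L/s.

26500 L/s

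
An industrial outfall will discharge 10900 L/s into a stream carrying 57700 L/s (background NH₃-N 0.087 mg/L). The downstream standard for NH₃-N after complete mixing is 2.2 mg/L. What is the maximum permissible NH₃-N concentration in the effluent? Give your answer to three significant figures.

At the limit, (Qr·Cr + Qe·Cₑ)/(Qr + Qe) = 2.2:
Cₑ = (68600·2.2 − 57700·0.08700) / 10900 = 13.39 mg/L.

13.4 mg/L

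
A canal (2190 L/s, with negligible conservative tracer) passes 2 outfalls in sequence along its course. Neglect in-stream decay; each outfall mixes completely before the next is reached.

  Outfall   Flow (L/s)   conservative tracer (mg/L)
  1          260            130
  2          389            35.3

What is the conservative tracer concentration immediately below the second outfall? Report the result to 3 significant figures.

16.7 mg/L

Outfall 1: combined Q = 2450 L/s; C = (2190·0 + 260.0·130.0)/2450 = 13.80 mg/L.
Outfall 2: combined Q = 2839 L/s; C = (2450·13.80 + 389.0·35.30)/2839 = 16.74 mg/L.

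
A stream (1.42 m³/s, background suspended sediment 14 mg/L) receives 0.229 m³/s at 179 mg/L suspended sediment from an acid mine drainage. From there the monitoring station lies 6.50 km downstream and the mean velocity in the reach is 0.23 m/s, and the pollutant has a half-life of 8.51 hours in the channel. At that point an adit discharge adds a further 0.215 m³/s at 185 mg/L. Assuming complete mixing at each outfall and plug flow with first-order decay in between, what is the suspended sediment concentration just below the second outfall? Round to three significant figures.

Mixed concentration C = ΣQC/ΣQ = (1.420·14.00 + 0.2290·179.0) / 1.649 = 60.87/1.649 = 36.91 mg/L; combined flow 1.649 m³/s.
Travel time t = 6.50·1000 / 0.23 = 28260 s = 7.850 h.
Half-life 8.51 h → k = ln 2 / 8.51 = 0.08145 h⁻¹ = 1.955 d⁻¹.
Decay over the reach: 36.91·exp(−kt) = 36.91·0.5276 = 19.48 mg/L.
Second outfall: C = (1.649·19.48 + 0.2150·185.0)/1.864 = 38.57 mg/L.

38.6 mg/L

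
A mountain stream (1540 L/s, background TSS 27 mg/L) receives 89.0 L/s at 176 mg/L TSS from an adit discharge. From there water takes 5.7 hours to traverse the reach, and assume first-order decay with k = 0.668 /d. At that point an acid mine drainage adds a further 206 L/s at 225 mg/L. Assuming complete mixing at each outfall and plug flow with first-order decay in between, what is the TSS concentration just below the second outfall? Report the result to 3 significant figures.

After mixing, C = (1540·27.00 + 89.00·176.0) / 1629 = 57240/1629 = 35.14 mg/L; combined flow 1629 L/s.
First-order decay: C = 35.14·exp(−k·t) = 35.14·0.8533 = 29.99 mg/L.
At the second outfall, C = (1629·29.99 + 206.0·225.0) / (1629 + 206.0) = 51.88 mg/L.

51.9 mg/L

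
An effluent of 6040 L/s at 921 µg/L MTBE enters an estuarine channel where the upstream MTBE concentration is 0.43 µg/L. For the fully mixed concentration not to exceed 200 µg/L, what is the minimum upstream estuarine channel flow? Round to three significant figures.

Set C_mix = 200: (Q·0.4300 + 6040·921.0) / (Q + 6040) = 200
→ Q = 6040·(921.0 − 200)/(200 − 0.4300) = 21820 L/s.

21800 L/s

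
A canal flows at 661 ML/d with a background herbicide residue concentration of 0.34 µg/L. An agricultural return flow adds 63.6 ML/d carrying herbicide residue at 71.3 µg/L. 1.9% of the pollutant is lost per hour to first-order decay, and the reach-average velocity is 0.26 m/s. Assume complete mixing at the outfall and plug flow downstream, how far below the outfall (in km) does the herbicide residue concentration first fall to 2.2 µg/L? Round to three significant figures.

Conservation of mass: C = (661.0·0.3400 + 63.60·71.30) / 724.6 = 4759/724.6 = 6.568 µg/L.
1.9%/h lost → k = −ln(1 − 0.019) = 0.01918 h⁻¹.
Set 6.568·exp(−k·t) = 2.2 → t = ln(6.568/2.2)/k = 205300 s = 57.02 h.
Distance = v·t = 0.26·205300 = 53370 m = 53.37 km.

53.4 km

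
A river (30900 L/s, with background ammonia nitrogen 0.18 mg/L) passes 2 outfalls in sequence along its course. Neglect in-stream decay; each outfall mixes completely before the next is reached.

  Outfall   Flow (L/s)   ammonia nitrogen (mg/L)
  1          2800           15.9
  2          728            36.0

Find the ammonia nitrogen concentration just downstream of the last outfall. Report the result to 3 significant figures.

Below outfall 1: Q → 33700 L/s, C = (30900·0.1800 + 2800·15.90)/33700 = 1.486 mg/L.
Below outfall 2: Q → 34430 L/s, C = (33700·1.486 + 728.0·36.00)/34430 = 2.216 mg/L.

2.22 mg/L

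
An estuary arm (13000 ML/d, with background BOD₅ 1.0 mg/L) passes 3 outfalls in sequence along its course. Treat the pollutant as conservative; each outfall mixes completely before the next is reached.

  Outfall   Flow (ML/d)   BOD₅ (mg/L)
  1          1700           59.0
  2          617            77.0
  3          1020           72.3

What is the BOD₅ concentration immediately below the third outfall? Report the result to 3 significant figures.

14.4 mg/L

Outfall 1: combined Q = 14700 ML/d; C = (13000·1.000 + 1700·59.00)/14700 = 7.707 mg/L.
Outfall 2: combined Q = 15320 ML/d; C = (14700·7.707 + 617.0·77.00)/15320 = 10.50 mg/L.
Outfall 3: combined Q = 16340 ML/d; C = (15320·10.50 + 1020·72.30)/16340 = 14.36 mg/L.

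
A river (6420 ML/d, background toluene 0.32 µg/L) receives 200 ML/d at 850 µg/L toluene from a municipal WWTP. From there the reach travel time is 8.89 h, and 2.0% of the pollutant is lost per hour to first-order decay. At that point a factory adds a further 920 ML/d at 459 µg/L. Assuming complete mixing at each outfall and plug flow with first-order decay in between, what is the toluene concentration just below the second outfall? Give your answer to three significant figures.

Conservation of mass: C = (6420·0.3200 + 200.0·850.0) / 6620 = 172100/6620 = 25.99 µg/L; combined flow 6620 ML/d.
2.0%/h lost → k = −ln(1 − 0.02) = 0.02020 h⁻¹.
Applying C = C₀e^(−kt): 25.99 × 0.8356 = 21.72 µg/L.
Second outfall: C = (6620·21.72 + 920.0·459.0)/7540 = 75.07 µg/L.

75.1 µg/L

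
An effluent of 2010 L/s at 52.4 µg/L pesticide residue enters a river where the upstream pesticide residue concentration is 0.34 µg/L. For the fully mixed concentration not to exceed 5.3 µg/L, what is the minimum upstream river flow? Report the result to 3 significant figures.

19100 L/s

Set C_mix = 5.3: (Q·0.3400 + 2010·52.40) / (Q + 2010) = 5.3
→ Q = 2010·(52.40 − 5.3)/(5.3 − 0.3400) = 19090 L/s.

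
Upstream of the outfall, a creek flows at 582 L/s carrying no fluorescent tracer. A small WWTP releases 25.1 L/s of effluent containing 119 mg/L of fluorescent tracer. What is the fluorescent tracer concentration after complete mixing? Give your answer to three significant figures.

Flow-weighted average: C = (582.0·0 + 25.10·119.0) / 607.1 = 2987/607.1 = 4.920 mg/L.

4.92 mg/L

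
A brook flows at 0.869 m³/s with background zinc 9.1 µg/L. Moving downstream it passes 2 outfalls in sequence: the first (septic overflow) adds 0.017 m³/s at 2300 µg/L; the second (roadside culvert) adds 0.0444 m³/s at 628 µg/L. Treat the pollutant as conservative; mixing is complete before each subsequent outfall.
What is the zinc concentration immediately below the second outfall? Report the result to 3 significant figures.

80.5 µg/L

After outfall 1: Q = 0.8690 + 0.01700 = 0.8860 m³/s; C = (0.8690·9.100 + 0.01700·2300)/0.8860 = 53.06 µg/L.
After outfall 2: Q = 0.8860 + 0.04440 = 0.9304 m³/s; C = (0.8860·53.06 + 0.04440·628.0)/0.9304 = 80.49 µg/L.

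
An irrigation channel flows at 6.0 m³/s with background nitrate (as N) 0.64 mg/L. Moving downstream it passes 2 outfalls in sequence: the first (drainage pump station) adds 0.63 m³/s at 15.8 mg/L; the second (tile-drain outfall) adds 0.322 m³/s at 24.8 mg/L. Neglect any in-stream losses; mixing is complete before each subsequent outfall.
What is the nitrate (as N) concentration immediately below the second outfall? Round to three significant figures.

Below outfall 1: Q → 6.630 m³/s, C = (6.000·0.6400 + 0.6300·15.80)/6.630 = 2.081 mg/L.
Below outfall 2: Q → 6.952 m³/s, C = (6.630·2.081 + 0.3220·24.80)/6.952 = 3.133 mg/L.

3.13 mg/L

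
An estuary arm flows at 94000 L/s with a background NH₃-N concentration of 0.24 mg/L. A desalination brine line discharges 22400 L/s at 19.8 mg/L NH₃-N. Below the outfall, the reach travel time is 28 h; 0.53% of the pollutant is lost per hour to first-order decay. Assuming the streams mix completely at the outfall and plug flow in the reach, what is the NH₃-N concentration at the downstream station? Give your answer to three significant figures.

Mass balance: C = (94000·0.2400 + 22400·19.80) / 116400 = 466100/116400 = 4.004 mg/L.
0.53%/h lost → k = −ln(1 − 0.0053) = 0.005314 h⁻¹.
First-order decay: C = 4.004·exp(−k·t) = 4.004·0.8617 = 3.451 mg/L.

3.45 mg/L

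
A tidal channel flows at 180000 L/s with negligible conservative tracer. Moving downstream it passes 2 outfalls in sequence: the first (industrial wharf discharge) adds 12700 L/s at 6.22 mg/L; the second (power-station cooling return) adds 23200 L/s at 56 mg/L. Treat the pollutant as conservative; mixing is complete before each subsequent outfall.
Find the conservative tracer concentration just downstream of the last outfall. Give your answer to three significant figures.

Outfall 1: combined Q = 192700 L/s; C = (180000·0 + 12700·6.220)/192700 = 0.4099 mg/L.
Outfall 2: combined Q = 215900 L/s; C = (192700·0.4099 + 23200·56.00)/215900 = 6.383 mg/L.

6.38 mg/L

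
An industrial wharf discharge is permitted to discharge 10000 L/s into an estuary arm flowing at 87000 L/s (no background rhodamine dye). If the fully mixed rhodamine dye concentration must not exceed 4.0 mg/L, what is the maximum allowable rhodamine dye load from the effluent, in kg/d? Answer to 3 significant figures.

Mass balance at the limit: 87000·0 + 10000·Cₑ = 97000·4.0 → Cₑ = 38.80 mg/L.
10000 L/s = 10.00 m³/s. Load = 10.00 m³/s × 38.80 g/m³ × 86 400 s/d = 33520 kg/d.

33500 kg/d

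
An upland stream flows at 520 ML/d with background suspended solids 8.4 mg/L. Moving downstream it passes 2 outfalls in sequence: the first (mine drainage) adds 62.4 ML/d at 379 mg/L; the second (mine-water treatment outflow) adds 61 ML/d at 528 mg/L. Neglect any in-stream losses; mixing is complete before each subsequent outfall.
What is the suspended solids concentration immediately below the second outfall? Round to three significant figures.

93.6 mg/L

Below outfall 1: Q → 582.4 ML/d, C = (520.0·8.400 + 62.40·379.0)/582.4 = 48.11 mg/L.
Below outfall 2: Q → 643.4 ML/d, C = (582.4·48.11 + 61.00·528.0)/643.4 = 93.61 mg/L.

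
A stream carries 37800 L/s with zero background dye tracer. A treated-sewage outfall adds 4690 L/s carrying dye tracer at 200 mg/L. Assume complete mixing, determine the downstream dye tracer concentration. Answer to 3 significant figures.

Mass balance: C = (37800·0 + 4690·200.0) / 42490 = 938000/42490 = 22.08 mg/L.

22.1 mg/L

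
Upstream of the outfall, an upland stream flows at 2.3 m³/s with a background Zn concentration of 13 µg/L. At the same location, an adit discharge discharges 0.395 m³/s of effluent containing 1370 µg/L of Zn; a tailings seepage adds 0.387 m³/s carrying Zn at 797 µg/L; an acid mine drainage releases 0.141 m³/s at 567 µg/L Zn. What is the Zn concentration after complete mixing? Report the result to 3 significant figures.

Flow-weighted average: C = (2.300·13.00 + 0.3950·1370 + 0.3870·797.0 + 0.1410·567.0) / 3.223 = 959.4/3.223 = 297.7 µg/L.

298 µg/L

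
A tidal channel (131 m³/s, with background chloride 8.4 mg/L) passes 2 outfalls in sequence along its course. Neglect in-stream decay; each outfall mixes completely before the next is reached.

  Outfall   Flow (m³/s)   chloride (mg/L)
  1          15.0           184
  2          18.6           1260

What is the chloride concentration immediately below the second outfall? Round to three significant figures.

Outfall 1: combined Q = 146.0 m³/s; C = (131.0·8.400 + 15.00·184.0)/146.0 = 26.44 mg/L.
Outfall 2: combined Q = 164.6 m³/s; C = (146.0·26.44 + 18.60·1260)/164.6 = 165.8 mg/L.

166 mg/L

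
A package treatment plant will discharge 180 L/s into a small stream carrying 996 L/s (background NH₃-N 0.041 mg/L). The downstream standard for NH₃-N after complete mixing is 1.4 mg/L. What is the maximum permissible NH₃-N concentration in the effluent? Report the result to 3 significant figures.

8.92 mg/L

At the limit, (Qr·Cr + Qe·Cₑ)/(Qr + Qe) = 1.4:
Cₑ = (1176·1.4 − 996.0·0.04100) / 180.0 = 8.920 mg/L.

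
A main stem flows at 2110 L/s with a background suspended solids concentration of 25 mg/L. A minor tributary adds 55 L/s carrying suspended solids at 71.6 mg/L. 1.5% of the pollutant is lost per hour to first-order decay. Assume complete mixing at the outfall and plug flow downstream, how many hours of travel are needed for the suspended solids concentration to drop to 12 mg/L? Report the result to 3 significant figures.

51.6 h

After mixing, C = (2110·25.00 + 55.00·71.60) / 2165 = 56690/2165 = 26.18 mg/L.
1.5%/h lost → k = −ln(1 − 0.015) = 0.01511 h⁻¹.
26.18·exp(−k·t) = 12 → t = ln(26.18/12)/k = 185800 s = 51.62 h.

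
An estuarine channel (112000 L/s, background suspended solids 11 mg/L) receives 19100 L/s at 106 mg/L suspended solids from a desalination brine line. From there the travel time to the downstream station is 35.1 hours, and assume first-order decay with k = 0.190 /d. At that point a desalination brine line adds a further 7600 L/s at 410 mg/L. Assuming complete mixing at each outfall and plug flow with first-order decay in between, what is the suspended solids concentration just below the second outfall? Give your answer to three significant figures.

Mass balance: C = (112000·11.00 + 19100·106.0) / 131100 = 3257000/131100 = 24.84 mg/L; combined flow 131100 L/s.
Applying C = C₀e^(−kt): 24.84 × 0.7574 = 18.81 mg/L.
Second outfall: C = (131100·18.81 + 7600·410.0)/138700 = 40.25 mg/L.

40.2 mg/L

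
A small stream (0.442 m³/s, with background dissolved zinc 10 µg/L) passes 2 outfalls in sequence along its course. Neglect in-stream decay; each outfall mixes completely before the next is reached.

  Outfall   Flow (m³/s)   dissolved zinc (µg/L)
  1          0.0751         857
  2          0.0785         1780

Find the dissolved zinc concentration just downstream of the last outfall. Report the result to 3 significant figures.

350 µg/L

Below outfall 1: Q → 0.5171 m³/s, C = (0.4420·10.00 + 0.07510·857.0)/0.5171 = 133.0 µg/L.
Below outfall 2: Q → 0.5956 m³/s, C = (0.5171·133.0 + 0.07850·1780)/0.5956 = 350.1 µg/L.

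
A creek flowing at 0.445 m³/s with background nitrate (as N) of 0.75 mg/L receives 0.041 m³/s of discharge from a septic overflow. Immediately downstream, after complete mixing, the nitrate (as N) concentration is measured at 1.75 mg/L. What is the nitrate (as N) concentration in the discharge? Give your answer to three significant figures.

Mass balance: 0.4450·0.7500 + 0.04100·Cₑ = 0.4860·1.750
→ Cₑ = (0.4860·1.750 − 0.4450·0.7500) / 0.04100 = 12.60 mg/L.

12.6 mg/L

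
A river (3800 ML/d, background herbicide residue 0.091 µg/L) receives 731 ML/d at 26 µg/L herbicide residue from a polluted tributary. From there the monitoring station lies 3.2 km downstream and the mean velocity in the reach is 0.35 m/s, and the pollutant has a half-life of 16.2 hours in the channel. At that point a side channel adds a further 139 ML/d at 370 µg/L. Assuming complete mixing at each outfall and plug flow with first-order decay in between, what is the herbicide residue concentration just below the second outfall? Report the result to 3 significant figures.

14.7 µg/L

After mixing, C = (3800·0.09100 + 731.0·26.00) / 4531 = 19350/4531 = 4.271 µg/L; combined flow 4531 ML/d.
Travel time t = 3.2·1000 / 0.35 = 9143 s = 2.540 h.
Half-life 16.2 h → k = ln 2 / 16.2 = 0.04279 h⁻¹ = 1.027 d⁻¹.
First-order decay: C = 4.271·exp(−k·t) = 4.271·0.8970 = 3.831 µg/L.
At the second outfall, C = (4531·3.831 + 139.0·370.0) / (4531 + 139.0) = 14.73 µg/L.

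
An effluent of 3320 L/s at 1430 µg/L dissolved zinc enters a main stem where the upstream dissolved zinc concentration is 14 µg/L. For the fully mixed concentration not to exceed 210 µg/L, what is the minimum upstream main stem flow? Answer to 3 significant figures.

20700 L/s

Set C_mix = 210: (Q·14.00 + 3320·1430) / (Q + 3320) = 210
→ Q = 3320·(1430 − 210)/(210 − 14.00) = 20670 L/s.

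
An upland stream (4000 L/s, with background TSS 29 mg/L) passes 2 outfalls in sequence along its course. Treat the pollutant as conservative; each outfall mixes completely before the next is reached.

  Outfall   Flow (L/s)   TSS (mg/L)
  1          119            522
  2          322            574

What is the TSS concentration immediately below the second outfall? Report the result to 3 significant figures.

81.7 mg/L

Below outfall 1: Q → 4119 L/s, C = (4000·29.00 + 119.0·522.0)/4119 = 43.24 mg/L.
Below outfall 2: Q → 4441 L/s, C = (4119·43.24 + 322.0·574.0)/4441 = 81.73 mg/L.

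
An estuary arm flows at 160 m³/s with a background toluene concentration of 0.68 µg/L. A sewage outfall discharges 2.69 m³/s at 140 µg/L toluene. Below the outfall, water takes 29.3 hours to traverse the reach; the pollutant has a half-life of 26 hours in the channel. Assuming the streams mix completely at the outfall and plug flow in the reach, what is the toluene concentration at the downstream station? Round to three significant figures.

1.37 µg/L

Mass balance: C = (160.0·0.6800 + 2.690·140.0) / 162.7 = 485.4/162.7 = 2.984 µg/L.
Half-life 26 h → k = ln 2 / 26 = 0.02666 h⁻¹ = 0.6398 d⁻¹.
First-order decay: C = 2.984·exp(−k·t) = 2.984·0.4579 = 1.366 µg/L.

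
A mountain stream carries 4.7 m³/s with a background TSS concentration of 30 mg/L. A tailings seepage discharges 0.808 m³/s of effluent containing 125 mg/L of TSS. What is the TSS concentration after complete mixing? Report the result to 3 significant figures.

Flow-weighted average: C = (4.700·30.00 + 0.8080·125.0) / 5.508 = 242.0/5.508 = 43.94 mg/L.

43.9 mg/L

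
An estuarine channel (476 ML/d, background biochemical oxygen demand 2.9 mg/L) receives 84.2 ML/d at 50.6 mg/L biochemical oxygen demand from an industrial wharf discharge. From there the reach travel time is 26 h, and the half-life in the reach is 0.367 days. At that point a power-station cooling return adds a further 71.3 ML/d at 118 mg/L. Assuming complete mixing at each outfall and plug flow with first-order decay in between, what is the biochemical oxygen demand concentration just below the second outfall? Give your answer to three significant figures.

Mixed concentration C = ΣQC/ΣQ = (476.0·2.900 + 84.20·50.60) / 560.2 = 5641/560.2 = 10.07 mg/L; combined flow 560.2 ML/d.
Half-life 0.367 d → k = ln 2 / 0.367 = 1.889 d⁻¹.
After decay, C = 10.07 × e^(−kt) = 10.07 × 0.1292 = 1.301 mg/L.
At the second outfall, C = (560.2·1.301 + 71.30·118.0) / (560.2 + 71.30) = 14.48 mg/L.

14.5 mg/L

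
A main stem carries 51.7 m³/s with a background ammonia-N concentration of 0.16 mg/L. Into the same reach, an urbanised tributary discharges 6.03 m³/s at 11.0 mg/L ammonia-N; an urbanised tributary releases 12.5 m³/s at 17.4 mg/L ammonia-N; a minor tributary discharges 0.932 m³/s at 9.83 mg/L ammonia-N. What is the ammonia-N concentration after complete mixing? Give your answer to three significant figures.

Conservation of mass: C = (51.70·0.1600 + 6.030·11.00 + 12.50·17.40 + 0.9320·9.830) / 71.16 = 301.3/71.16 = 4.233 mg/L.

4.23 mg/L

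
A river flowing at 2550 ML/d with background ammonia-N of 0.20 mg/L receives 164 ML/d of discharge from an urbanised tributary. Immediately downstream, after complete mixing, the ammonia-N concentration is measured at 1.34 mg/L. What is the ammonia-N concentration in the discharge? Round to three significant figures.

19.1 mg/L

Mass balance: 2550·0.2000 + 164.0·Cₑ = 2714·1.340
→ Cₑ = (2714·1.340 − 2550·0.2000) / 164.0 = 19.07 mg/L.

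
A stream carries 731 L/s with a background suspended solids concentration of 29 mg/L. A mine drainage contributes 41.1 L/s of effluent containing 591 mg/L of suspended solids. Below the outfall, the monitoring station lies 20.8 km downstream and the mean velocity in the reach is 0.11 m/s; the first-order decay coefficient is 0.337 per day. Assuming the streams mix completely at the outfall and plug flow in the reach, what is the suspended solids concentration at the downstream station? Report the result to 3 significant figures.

Mixed concentration C = ΣQC/ΣQ = (731.0·29.00 + 41.10·591.0) / 772.1 = 45490/772.1 = 58.92 mg/L.
Travel time t = 20.8·1000 / 0.11 = 189100 s = 52.53 h.
After decay, C = 58.92 × e^(−kt) = 58.92 × 0.4783 = 28.18 mg/L.

28.2 mg/L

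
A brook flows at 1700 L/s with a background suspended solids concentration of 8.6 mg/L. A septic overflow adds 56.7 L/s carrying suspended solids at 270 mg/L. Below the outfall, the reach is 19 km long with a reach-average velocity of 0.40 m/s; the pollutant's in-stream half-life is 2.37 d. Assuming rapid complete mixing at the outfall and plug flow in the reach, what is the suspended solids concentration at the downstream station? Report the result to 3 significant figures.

14.5 mg/L

After mixing, C = (1700·8.600 + 56.70·270.0) / 1757 = 29930/1757 = 17.04 mg/L.
Travel time t = 19·1000 / 0.40 = 47500 s = 13.19 h.
Half-life 2.37 d → k = ln 2 / 2.37 = 0.2925 d⁻¹.
First-order decay: C = 17.04·exp(−k·t) = 17.04·0.8515 = 14.51 mg/L.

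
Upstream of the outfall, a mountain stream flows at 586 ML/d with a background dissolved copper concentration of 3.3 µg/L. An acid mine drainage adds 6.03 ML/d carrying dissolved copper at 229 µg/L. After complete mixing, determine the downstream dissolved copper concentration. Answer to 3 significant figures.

Mixed concentration C = ΣQC/ΣQ = (586.0·3.300 + 6.030·229.0) / 592.0 = 3315/592.0 = 5.599 µg/L.

5.60 µg/L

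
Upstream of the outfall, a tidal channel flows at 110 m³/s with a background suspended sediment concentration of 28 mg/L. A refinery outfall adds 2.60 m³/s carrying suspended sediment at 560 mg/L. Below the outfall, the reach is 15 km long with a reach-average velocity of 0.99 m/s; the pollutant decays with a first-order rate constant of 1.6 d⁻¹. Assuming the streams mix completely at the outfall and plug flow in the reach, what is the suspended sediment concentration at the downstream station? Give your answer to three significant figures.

Mass balance: C = (110.0·28.00 + 2.600·560.0) / 112.6 = 4536/112.6 = 40.28 mg/L.
Travel time t = 15·1000 / 0.99 = 15150 s = 4.209 h.
First-order decay: C = 40.28·exp(−k·t) = 40.28·0.7553 = 30.43 mg/L.

30.4 mg/L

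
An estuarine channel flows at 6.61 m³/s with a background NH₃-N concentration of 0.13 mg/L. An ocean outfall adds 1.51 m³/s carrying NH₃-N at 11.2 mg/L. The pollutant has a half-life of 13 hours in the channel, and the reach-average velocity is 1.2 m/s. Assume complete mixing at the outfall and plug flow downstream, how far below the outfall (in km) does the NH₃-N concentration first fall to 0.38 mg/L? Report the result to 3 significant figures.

Conservation of mass: C = (6.610·0.1300 + 1.510·11.20) / 8.120 = 17.77/8.120 = 2.189 mg/L.
Half-life 13 h → k = ln 2 / 13 = 0.05332 h⁻¹ = 1.280 d⁻¹.
Set 2.189·exp(−k·t) = 0.38 → t = ln(2.189/0.38)/k = 118200 s = 32.84 h.
Distance = v·t = 1.2·118200 = 141900 m = 141.9 km.

142 km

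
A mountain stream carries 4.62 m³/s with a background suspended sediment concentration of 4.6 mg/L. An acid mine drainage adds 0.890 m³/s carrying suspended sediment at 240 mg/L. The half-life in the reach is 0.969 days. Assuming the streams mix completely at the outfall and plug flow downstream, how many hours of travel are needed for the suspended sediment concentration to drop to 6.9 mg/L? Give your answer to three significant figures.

61.1 h

Mixed concentration C = ΣQC/ΣQ = (4.620·4.600 + 0.8900·240.0) / 5.510 = 234.9/5.510 = 42.62 mg/L.
Half-life 0.969 d → k = ln 2 / 0.969 = 0.7153 d⁻¹.
42.62·exp(−k·t) = 6.9 → t = ln(42.62/6.9)/k = 219900 s = 61.09 h.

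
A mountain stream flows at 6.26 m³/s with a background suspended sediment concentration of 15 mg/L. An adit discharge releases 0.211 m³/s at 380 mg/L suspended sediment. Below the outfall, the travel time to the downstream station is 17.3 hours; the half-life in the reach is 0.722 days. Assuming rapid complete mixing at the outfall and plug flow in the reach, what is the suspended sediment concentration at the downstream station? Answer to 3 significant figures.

Mass balance: C = (6.260·15.00 + 0.2110·380.0) / 6.471 = 174.1/6.471 = 26.90 mg/L.
Half-life 0.722 d → k = ln 2 / 0.722 = 0.9600 d⁻¹.
First-order decay: C = 26.90·exp(−k·t) = 26.90·0.5006 = 13.47 mg/L.

13.5 mg/L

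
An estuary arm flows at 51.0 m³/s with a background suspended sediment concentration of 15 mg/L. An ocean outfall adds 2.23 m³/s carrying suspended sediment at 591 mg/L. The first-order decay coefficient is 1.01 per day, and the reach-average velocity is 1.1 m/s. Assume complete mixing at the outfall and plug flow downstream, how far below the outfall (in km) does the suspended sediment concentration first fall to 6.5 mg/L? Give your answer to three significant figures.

169 km

Mass balance: C = (51.00·15.00 + 2.230·591.0) / 53.23 = 2083/53.23 = 39.13 mg/L.
Set 39.13·exp(−k·t) = 6.5 → t = ln(39.13/6.5)/k = 153600 s = 42.66 h.
Distance = v·t = 1.1·153600 = 168900 m = 168.9 km.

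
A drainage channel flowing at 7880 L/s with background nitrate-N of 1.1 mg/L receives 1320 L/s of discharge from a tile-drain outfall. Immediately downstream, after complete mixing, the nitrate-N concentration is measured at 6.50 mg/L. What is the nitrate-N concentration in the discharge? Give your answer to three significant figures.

38.7 mg/L

Mass balance: 7880·1.100 + 1320·Cₑ = 9200·6.500
→ Cₑ = (9200·6.500 − 7880·1.100) / 1320 = 38.74 mg/L.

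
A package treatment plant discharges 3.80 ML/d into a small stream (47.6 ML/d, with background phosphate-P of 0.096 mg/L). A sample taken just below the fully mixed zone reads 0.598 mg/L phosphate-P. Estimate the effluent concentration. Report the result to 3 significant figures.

6.89 mg/L

Mass balance: 47.60·0.09600 + 3.800·Cₑ = 51.40·0.5980
→ Cₑ = (51.40·0.5980 − 47.60·0.09600) / 3.800 = 6.886 mg/L.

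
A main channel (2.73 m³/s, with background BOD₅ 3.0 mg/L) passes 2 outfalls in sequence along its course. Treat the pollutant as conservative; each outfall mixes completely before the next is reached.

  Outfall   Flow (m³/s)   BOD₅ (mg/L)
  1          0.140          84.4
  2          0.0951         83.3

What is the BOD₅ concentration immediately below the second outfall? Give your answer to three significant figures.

9.42 mg/L

After outfall 1: Q = 2.730 + 0.1400 = 2.870 m³/s; C = (2.730·3.000 + 0.1400·84.40)/2.870 = 6.971 mg/L.
After outfall 2: Q = 2.870 + 0.09510 = 2.965 m³/s; C = (2.870·6.971 + 0.09510·83.30)/2.965 = 9.419 mg/L.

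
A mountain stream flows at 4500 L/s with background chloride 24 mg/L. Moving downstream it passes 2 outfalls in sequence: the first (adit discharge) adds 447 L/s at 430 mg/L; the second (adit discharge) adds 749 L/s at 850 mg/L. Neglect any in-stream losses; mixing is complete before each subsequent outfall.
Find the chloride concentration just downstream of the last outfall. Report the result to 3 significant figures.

After outfall 1: Q = 4500 + 447.0 = 4947 L/s; C = (4500·24.00 + 447.0·430.0)/4947 = 60.69 mg/L.
After outfall 2: Q = 4947 + 749.0 = 5696 L/s; C = (4947·60.69 + 749.0·850.0)/5696 = 164.5 mg/L.

164 mg/L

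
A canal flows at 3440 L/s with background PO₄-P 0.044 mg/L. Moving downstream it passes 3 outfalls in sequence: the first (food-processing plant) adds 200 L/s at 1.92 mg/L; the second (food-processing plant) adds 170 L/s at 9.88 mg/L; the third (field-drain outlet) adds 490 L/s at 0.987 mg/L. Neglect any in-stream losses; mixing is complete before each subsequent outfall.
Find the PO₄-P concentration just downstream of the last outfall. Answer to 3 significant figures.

Outfall 1: combined Q = 3640 L/s; C = (3440·0.04400 + 200.0·1.920)/3640 = 0.1471 mg/L.
Outfall 2: combined Q = 3810 L/s; C = (3640·0.1471 + 170.0·9.880)/3810 = 0.5814 mg/L.
Outfall 3: combined Q = 4300 L/s; C = (3810·0.5814 + 490.0·0.9870)/4300 = 0.6276 mg/L.

0.628 mg/L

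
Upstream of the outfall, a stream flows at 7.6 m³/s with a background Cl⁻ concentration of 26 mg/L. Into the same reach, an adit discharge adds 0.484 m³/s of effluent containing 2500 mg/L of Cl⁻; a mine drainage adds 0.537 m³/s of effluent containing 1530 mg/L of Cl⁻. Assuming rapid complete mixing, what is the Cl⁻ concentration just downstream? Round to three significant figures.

259 mg/L

Conservation of mass: C = (7.600·26.00 + 0.4840·2500 + 0.5370·1530) / 8.621 = 2229/8.621 = 258.6 mg/L.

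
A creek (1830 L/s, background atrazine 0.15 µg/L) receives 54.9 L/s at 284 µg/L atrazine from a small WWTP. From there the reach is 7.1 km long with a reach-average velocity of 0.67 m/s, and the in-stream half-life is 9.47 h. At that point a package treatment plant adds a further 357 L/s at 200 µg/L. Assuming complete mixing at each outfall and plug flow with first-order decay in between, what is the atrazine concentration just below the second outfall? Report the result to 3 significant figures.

37.6 µg/L

Mixed concentration C = ΣQC/ΣQ = (1830·0.1500 + 54.90·284.0) / 1885 = 15870/1885 = 8.417 µg/L; combined flow 1885 L/s.
Travel time t = 7.1·1000 / 0.67 = 10600 s = 2.944 h.
Half-life 9.47 h → k = ln 2 / 9.47 = 0.07319 h⁻¹ = 1.757 d⁻¹.
Decay over the reach: 8.417·exp(−kt) = 8.417·0.8062 = 6.786 µg/L.
At the second outfall, C = (1885·6.786 + 357.0·200.0) / (1885 + 357.0) = 37.55 µg/L.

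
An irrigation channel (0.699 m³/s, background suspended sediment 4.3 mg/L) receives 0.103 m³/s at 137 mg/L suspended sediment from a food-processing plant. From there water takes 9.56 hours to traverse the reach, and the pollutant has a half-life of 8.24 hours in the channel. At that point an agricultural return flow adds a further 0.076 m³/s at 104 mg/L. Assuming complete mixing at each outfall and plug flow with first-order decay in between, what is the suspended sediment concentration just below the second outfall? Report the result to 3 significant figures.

Mass balance: C = (0.6990·4.300 + 0.1030·137.0) / 0.8020 = 17.12/0.8020 = 21.34 mg/L; combined flow 0.8020 m³/s.
Half-life 8.24 h → k = ln 2 / 8.24 = 0.08412 h⁻¹ = 2.019 d⁻¹.
After decay, C = 21.34 × e^(−kt) = 21.34 × 0.4475 = 9.550 mg/L.
Second outfall: C = (0.8020·9.550 + 0.07600·104.0)/0.8780 = 17.73 mg/L.

17.7 mg/L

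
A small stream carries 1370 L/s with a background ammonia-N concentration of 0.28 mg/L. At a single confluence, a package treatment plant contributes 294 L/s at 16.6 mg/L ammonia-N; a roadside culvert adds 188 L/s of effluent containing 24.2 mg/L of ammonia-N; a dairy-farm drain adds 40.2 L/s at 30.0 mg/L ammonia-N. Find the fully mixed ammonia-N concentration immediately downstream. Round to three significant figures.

After mixing, C = (1370·0.2800 + 294.0·16.60 + 188.0·24.20 + 40.20·30.00) / 1892 = 11020/1892 = 5.824 mg/L.

5.82 mg/L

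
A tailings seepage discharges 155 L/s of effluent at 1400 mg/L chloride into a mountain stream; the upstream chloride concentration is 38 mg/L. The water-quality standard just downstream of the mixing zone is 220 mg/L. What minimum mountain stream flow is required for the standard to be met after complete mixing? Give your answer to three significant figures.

1000 L/s

Set C_mix = 220: (Q·38.00 + 155.0·1400) / (Q + 155.0) = 220
→ Q = 155.0·(1400 − 220)/(220 − 38.00) = 1005 L/s.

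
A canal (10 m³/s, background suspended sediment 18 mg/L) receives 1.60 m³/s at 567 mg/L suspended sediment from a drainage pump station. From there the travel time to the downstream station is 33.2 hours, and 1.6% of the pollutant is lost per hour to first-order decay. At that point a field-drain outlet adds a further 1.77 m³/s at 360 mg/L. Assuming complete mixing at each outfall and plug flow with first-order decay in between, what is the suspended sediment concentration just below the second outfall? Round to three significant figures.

After mixing, C = (10.00·18.00 + 1.600·567.0) / 11.60 = 1087/11.60 = 93.72 mg/L; combined flow 11.60 m³/s.
1.6%/h lost → k = −ln(1 − 0.016) = 0.01613 h⁻¹.
Applying C = C₀e^(−kt): 93.72 × 0.5854 = 54.86 mg/L.
Second outfall: C = (11.60·54.86 + 1.770·360.0)/13.37 = 95.26 mg/L.

95.3 mg/L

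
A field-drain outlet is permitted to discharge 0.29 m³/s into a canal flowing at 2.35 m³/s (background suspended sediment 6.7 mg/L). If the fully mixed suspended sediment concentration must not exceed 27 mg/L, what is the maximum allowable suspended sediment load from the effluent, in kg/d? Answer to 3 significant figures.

Mass balance at the limit: 2.350·6.700 + 0.2900·Cₑ = 2.640·27 → Cₑ = 191.5 mg/L.
Load = 0.2900 m³/s × 191.5 g/m³ × 86 400 s/d = 4798 kg/d.

4800 kg/d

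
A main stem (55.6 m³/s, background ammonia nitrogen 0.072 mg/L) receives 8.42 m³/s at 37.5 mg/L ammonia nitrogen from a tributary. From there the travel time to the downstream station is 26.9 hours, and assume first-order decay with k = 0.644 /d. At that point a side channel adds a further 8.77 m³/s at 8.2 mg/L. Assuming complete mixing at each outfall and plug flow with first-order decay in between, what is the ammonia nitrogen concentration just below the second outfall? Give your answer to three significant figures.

Mass balance: C = (55.60·0.07200 + 8.420·37.50) / 64.02 = 319.8/64.02 = 4.995 mg/L; combined flow 64.02 m³/s.
After decay, C = 4.995 × e^(−kt) = 4.995 × 0.4859 = 2.427 mg/L.
Second outfall: C = (64.02·2.427 + 8.770·8.200)/72.79 = 3.122 mg/L.

3.12 mg/L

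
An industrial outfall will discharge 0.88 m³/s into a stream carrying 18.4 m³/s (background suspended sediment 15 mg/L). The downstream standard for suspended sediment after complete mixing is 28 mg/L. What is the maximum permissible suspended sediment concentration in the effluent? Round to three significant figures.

At the limit, (Qr·Cr + Qe·Cₑ)/(Qr + Qe) = 28:
Cₑ = (19.28·28 − 18.40·15.00) / 0.8800 = 299.8 mg/L.

300 mg/L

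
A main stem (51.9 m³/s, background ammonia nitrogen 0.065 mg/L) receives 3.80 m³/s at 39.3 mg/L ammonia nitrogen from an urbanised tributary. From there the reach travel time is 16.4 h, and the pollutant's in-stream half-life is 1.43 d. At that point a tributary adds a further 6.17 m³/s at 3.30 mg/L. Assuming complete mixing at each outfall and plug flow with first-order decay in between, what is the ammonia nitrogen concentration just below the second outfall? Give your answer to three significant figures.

Mass balance: C = (51.90·0.06500 + 3.800·39.30) / 55.70 = 152.7/55.70 = 2.742 mg/L; combined flow 55.70 m³/s.
Half-life 1.43 d → k = ln 2 / 1.43 = 0.4847 d⁻¹.
After decay, C = 2.742 × e^(−kt) = 2.742 × 0.7180 = 1.969 mg/L.
Second outfall: C = (55.70·1.969 + 6.170·3.300)/61.87 = 2.101 mg/L.

2.10 mg/L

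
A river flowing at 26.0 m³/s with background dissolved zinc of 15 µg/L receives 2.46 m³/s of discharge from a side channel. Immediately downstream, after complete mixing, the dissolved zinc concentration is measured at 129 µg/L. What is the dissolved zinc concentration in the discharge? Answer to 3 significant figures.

Mass balance: 26.00·15.00 + 2.460·Cₑ = 28.46·129.0
→ Cₑ = (28.46·129.0 − 26.00·15.00) / 2.460 = 1334 µg/L.

1330 µg/L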